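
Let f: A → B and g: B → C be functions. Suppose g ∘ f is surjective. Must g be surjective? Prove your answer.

Let c ∈ C. Since g ∘ f is surjective, some a ∈ A has g(f(a)) = c. Then b = f(a) ∈ B satisfies g(b) = c. So g is surjective.

surjective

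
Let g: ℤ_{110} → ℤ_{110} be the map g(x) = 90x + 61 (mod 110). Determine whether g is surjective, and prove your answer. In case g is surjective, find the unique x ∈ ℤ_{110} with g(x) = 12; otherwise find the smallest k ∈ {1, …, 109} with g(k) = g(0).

Since gcd(90, 110) = 10, we have 90x ≡ 0 (mod 10) for all x, so g(x) ≡ 1 (mod 10).
But 0 ≢ 1 (mod 10), so 0 ∈ ℤ_{110} has no preimage. So g is not surjective.
Since g is not surjective, we find the least positive k with g(k) = g(0): this means 90k ≡ 0 (mod 110), i.e. 110 ∣ 90k. Since gcd(90, 110) = 10, dividing through by 10 this holds exactly when 11 ∣ 9k, and as gcd(9, 11) = 1, exactly when 11 ∣ k.
The smallest positive such k is 11.

11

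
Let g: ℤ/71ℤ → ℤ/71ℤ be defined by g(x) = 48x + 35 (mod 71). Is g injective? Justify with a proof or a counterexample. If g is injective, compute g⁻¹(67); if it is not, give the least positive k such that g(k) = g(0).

48

Recall: g is injective when g(x_1) = g(x_2) forces x_1 = x_2.
Suppose g(x_1) = g(x_2) in ℤ/71ℤ. Then 48x_1 + 35 ≡ 48x_2 + 35 (mod 71), thus 48(x_1 − x_2) ≡ 0 (mod 71).
Since gcd(48, 71) = 1, 48 is invertible modulo 71, thus x_1 − x_2 ≡ 0 (mod 71), i.e. x_1 = x_2.
Hence g is injective.
We now compute 48⁻¹ mod 71 explicitly. Euclid's algorithm: 71 = 1·48 + 23, 48 = 2·23 + 2, 23 = 11·2 + 1; back-substituting gives 1 = 37·48 − 25·71, so 48⁻¹ ≡ 37 (mod 71).
Since g is injective, we compute g⁻¹(67): solve 48x + 35 ≡ 67 (mod 71), i.e. 48x ≡ 32 (mod 71).
Multiplying by 48⁻¹ = 37 gives x ≡ 37·32 = 1184 = 16·71 + 48 ≡ 48 (mod 71).
Check: g(48) = 48·48 + 35 = 2339 = 32·71 + 67 ≡ 67 (mod 71).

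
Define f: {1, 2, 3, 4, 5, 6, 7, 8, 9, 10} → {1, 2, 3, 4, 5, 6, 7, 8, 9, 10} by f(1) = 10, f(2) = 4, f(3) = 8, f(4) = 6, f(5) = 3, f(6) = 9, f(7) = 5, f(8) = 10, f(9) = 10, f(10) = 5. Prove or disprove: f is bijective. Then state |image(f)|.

7

f(1) = 10 = f(8) with 1 ≠ 8, so f is not injective, hence not bijective.
The image of f is {3, 4, 5, 6, 8, 9, 10}, which has 7 elements.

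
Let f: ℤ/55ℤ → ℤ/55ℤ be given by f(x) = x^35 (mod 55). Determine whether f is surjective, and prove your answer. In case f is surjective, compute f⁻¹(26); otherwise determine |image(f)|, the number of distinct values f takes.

f(2): Repeated squaring mod 55: 2^1 ≡ 2, 2^2 ≡ 2² = 4, 2^4 ≡ 4² = 16, 2^8 ≡ 16² = 256 ≡ 36, 2^16 ≡ 36² = 1296 ≡ 31, 2^32 ≡ 31² = 961 ≡ 26. Since 35 = 32 + 2 + 1, 2^35 ≡ 26·4·2: 26·4 = 104 ≡ 49, then 49·2 = 98 ≡ 43. So 2^35 ≡ 43 (mod 55).
f(7): Repeated squaring mod 55: 7^1 ≡ 7, 7^2 ≡ 7² = 49, 7^4 ≡ 49² = 2401 ≡ 36, 7^8 ≡ 36² = 1296 ≡ 31, 7^16 ≡ 31² = 961 ≡ 26, 7^32 ≡ 26² = 676 ≡ 16. Since 35 = 32 + 2 + 1, 7^35 ≡ 16·49·7: 16·49 = 784 ≡ 14, then 14·7 = 98 ≡ 43. So 7^35 ≡ 43 (mod 55).
So f(2) = f(7) = 43 while 2 ≠ 7, thus f is not injective.
A non-injective map from the 55-element set ℤ/55ℤ to itself takes at most 54 distinct values, so it cannot be surjective. Hence f is not surjective.
Since f is not surjective, we determine |image(f)|. Computing x^35 mod 55 for each x (by repeated squaring, reducing mod 55 at every step), the values f(0), f(1), …, f(54) are: 0, 1, 43, 12, 34, 45, 21, 43, 32, 34, 10, 11, 23, 32, 34, 45, 1, 43, 32, 54, 45, 21, 33, 12, 54, 45, 1, 23, 32, 54, 10, 1, 43, 22, 34, 10, 1, 23, 12, 54, 10, 21, 23, 32, 44, 45, 21, 23, 12, 34, 10, 21, 43, 12, 54.
The distinct values are {0, 1, 10, 11, 12, 21, 22, 23, 32, 33, 34, 43, 44, 45, 54}; there are 15 of them.

15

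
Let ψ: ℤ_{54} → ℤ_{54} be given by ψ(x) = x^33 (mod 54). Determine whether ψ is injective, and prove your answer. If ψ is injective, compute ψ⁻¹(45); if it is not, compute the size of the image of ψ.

14

ψ(0) = 0^33 = 0.
ψ(6): Repeated squaring mod 54: 6^1 ≡ 6, 6^2 ≡ 6² = 36, 6^4 ≡ 36² = 1296 ≡ 0, 6^8 ≡ 0² = 0, 6^16 ≡ 0² = 0, 6^32 ≡ 0² = 0. Since 33 = 32 + 1, 6^33 ≡ 0·6: 0·6 = 0. So 6^33 ≡ 0 (mod 54).
So ψ(0) = ψ(6) = 0 while 0 ≠ 6, so ψ is not injective.
Since ψ is not injective, we determine |image(ψ)|. Computing x^33 mod 54 for each x (by repeated squaring, reducing mod 54 at every step), the values ψ(0), ψ(1), …, ψ(53) are: 0, 1, 44, 27, 46, 35, 0, 37, 26, 27, 28, 17, 0, 19, 8, 27, 10, 53, 0, 1, 44, 27, 46, 35, 0, 37, 26, 27, 28, 17, 0, 19, 8, 27, 10, 53, 0, 1, 44, 27, 46, 35, 0, 37, 26, 27, 28, 17, 0, 19, 8, 27, 10, 53.
The distinct values are {0, 1, 8, 10, 17, 19, 26, 27, 28, 35, 37, 44, 46, 53}; there are 14 of them.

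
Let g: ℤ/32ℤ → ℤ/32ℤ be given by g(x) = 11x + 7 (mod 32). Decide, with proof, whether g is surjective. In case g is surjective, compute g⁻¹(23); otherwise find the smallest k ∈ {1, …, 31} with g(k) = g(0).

16

Since gcd(11, 32) = 1, 11 is invertible modulo 32. Euclid's algorithm: 32 = 2·11 + 10, 11 = 1·10 + 1; back-substituting gives 1 = 3·11 − 1·32, so 11⁻¹ ≡ 3 (mod 32).
Then y ↦ 3(y − 7) is a two-sided inverse to g, so every y ∈ ℤ/32ℤ has a preimage.
So g is surjective.
Since g is surjective, we compute g⁻¹(23): solve 11x + 7 ≡ 23 (mod 32), i.e. 11x ≡ 16 (mod 32).
Multiplying by 11⁻¹ = 3 gives x ≡ 3·16 = 48 = 1·32 + 16 ≡ 16 (mod 32).
Check: g(16) = 11·16 + 7 = 183 = 5·32 + 23 ≡ 23 (mod 32).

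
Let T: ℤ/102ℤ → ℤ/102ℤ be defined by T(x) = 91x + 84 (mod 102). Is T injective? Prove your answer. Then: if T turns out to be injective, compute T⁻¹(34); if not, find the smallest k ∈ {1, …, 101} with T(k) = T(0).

By definition, T is injective if T(u) = T(v) implies u = v.
Suppose T(u) = T(v) in ℤ/102ℤ. Then 91u + 84 ≡ 91v + 84 (mod 102), thus 91(u − v) ≡ 0 (mod 102).
Since gcd(91, 102) = 1, 91 is invertible modulo 102, thus u − v ≡ 0 (mod 102), i.e. u = v.
So T is injective.
We now compute 91⁻¹ mod 102 explicitly. Euclid's algorithm: 102 = 1·91 + 11, 91 = 8·11 + 3, 11 = 3·3 + 2, 3 = 1·2 + 1; back-substituting gives 1 = 37·91 − 33·102, so 91⁻¹ ≡ 37 (mod 102).
Since T is injective, we compute T⁻¹(34): solve 91x + 84 ≡ 34 (mod 102), i.e. 91x ≡ 52 (mod 102).
Multiplying by 91⁻¹ = 37 gives x ≡ 37·52 = 1924 = 18·102 + 88 ≡ 88 (mod 102).
Check: T(88) = 91·88 + 84 = 8092 = 79·102 + 34 ≡ 34 (mod 102).

88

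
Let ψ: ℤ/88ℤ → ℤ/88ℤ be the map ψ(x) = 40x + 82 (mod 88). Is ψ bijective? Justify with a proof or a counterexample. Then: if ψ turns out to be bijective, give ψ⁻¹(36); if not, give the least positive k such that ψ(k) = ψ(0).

11

We have gcd(40, 88) = 8 > 1. Taking a = 0 and b = 11: ψ(0) = 82 and ψ(11) = 40·11 + 82 = 522 ≡ 82 (mod 88).
So ψ(0) = ψ(11) while 0 ≠ 11, thus ψ is not injective, hence not bijective.
Since ψ is not bijective, we find the least positive k with ψ(k) = ψ(0): this means 40k ≡ 0 (mod 88), i.e. 88 ∣ 40k. Since gcd(40, 88) = 8, dividing through by 8 this holds exactly when 11 ∣ 5k, and as gcd(5, 11) = 1, exactly when 11 ∣ k.
The smallest positive such k is 11.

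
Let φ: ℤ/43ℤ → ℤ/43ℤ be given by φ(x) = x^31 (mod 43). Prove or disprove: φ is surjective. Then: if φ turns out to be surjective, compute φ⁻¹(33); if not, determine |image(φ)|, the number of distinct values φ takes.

3

Since 43 is prime, the nonzero elements of ℤ/43ℤ form a cyclic group of order 42.
As gcd(31, 42) = 1, raising to the 31st power is a bijection on this group: if a^31 ≡ b^31 then (ab^{−1})^31 = 1, and the only element of order dividing gcd(31, 42) = 1 is 1, so a = b.
With φ(0) = 0 this makes φ injective on all of ℤ/43ℤ, hence bijective (finite equal-size domain and codomain). In particular φ is surjective.
Since φ is surjective, we find the preimage of 33. The inverse of x ↦ x^31 on (ℤ/43ℤ)^× is x ↦ x^19, because 31·19 = 589 = 14·42 + 1 ≡ 1 (mod 42) and x^{42} = 1 for x ≠ 0 (Fermat). So φ⁻¹(33) = 33^19 mod 43.
Repeated squaring mod 43: 33^1 ≡ 33, 33^2 ≡ 33² = 1089 ≡ 14, 33^4 ≡ 14² = 196 ≡ 24, 33^8 ≡ 24² = 576 ≡ 17, 33^16 ≡ 17² = 289 ≡ 31. Since 19 = 16 + 2 + 1, 33^19 ≡ 31·14·33: 31·14 = 434 ≡ 4, then 4·33 = 132 ≡ 3. So 33^19 ≡ 3 (mod 43).
Hence φ⁻¹(33) = 3.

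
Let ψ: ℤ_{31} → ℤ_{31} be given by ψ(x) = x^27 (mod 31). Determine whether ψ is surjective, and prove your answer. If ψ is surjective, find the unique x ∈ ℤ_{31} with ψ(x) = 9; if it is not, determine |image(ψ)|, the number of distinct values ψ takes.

11

ψ(1) = 1^27 = 1.
ψ(5): Repeated squaring mod 31: 5^1 ≡ 5, 5^2 ≡ 5² = 25, 5^4 ≡ 25² = 625 ≡ 5, 5^8 ≡ 5² = 25, 5^16 ≡ 25² = 625 ≡ 5. Since 27 = 16 + 8 + 2 + 1, 5^27 ≡ 5·25·25·5: 5·25 = 125 ≡ 1, then 1·25 = 25, then 25·5 = 125 ≡ 1. So 5^27 ≡ 1 (mod 31).
So ψ(1) = ψ(5) = 1 while 1 ≠ 5, thus ψ is not injective.
A non-injective map from the 31-element set ℤ_{31} to itself takes at most 30 distinct values, so it cannot be surjective. So ψ is not surjective.
Since ψ is not surjective, we determine |image(ψ)|. Computing x^27 mod 31 for each x (by repeated squaring, reducing mod 31 at every step), the values ψ(0), ψ(1), …, ψ(30) are: 0, 1, 4, 23, 16, 1, 30, 16, 2, 2, 4, 15, 27, 23, 2, 23, 8, 29, 8, 4, 16, 27, 29, 29, 15, 1, 30, 15, 8, 27, 30.
The distinct values are {0, 1, 2, 4, 8, 15, 16, 23, 27, 29, 30}; there are 11 of them.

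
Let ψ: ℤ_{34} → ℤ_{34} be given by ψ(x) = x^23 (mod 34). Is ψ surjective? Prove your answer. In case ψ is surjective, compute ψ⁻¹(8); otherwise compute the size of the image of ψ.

Computing x^23 mod 34 for each x (by repeated squaring, reducing mod 34 at every step), the values ψ(0), ψ(1), …, ψ(33) are: 0, 1, 26, 11, 30, 27, 14, 29, 32, 19, 22, 3, 24, 21, 6, 25, 16, 17, 18, 9, 28, 13, 10, 31, 12, 15, 2, 5, 20, 7, 4, 23, 8, 33.
Every element of ℤ_{34} appears exactly once in this list, so ψ is a bijection, and in particular surjective.
Since ψ is surjective, we read off the preimage of 8 from the same table: ψ(32) = 8, so ψ⁻¹(8) = 32.

32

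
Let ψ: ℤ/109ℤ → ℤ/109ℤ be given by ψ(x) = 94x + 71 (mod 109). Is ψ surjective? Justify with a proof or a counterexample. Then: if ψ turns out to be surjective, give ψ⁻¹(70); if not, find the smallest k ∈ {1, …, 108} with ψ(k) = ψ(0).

80

Since gcd(94, 109) = 1, 94 is invertible modulo 109. Euclid's algorithm: 109 = 1·94 + 15, 94 = 6·15 + 4, 15 = 3·4 + 3, 4 = 1·3 + 1; back-substituting gives 1 = 29·94 − 25·109, so 94⁻¹ ≡ 29 (mod 109).
Then y ↦ 29(y − 71) is a two-sided inverse to ψ, so every y ∈ ℤ/109ℤ has a preimage.
Hence ψ is surjective.
Since ψ is surjective, we find ψ⁻¹(70): we need 94x ≡ 70 − 71 ≡ 108 (mod 109). Using 94⁻¹ = 29: x ≡ 29·108 = 3132 = 28·109 + 80, so x = 80.
Check: ψ(80) = 94·80 + 71 = 7591 = 69·109 + 70 ≡ 70 (mod 109).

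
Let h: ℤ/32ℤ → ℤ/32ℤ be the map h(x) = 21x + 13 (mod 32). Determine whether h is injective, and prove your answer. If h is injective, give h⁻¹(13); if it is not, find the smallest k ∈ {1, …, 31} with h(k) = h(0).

0

Suppose h(x_1) = h(x_2) in ℤ/32ℤ. Then 21x_1 + 13 ≡ 21x_2 + 13 (mod 32), thus 21(x_1 − x_2) ≡ 0 (mod 32).
Since gcd(21, 32) = 1, 21 is invertible modulo 32, so x_1 − x_2 ≡ 0 (mod 32), i.e. x_1 = x_2.
Hence h is injective.
We now compute 21⁻¹ mod 32 explicitly. Euclid's algorithm: 32 = 1·21 + 11, 21 = 1·11 + 10, 11 = 1·10 + 1; back-substituting gives 1 = 29·21 − 19·32, so 21⁻¹ ≡ 29 (mod 32).
Since h is injective, we compute h⁻¹(13): solve 21x + 13 ≡ 13 (mod 32), i.e. 21x ≡ 0 (mod 32).
Multiplying by 21⁻¹ = 29 gives x ≡ 29·0 = 0 ≡ 0 (mod 32).
Check: h(0) = 21·0 + 13 = 13 ≡ 13 (mod 32).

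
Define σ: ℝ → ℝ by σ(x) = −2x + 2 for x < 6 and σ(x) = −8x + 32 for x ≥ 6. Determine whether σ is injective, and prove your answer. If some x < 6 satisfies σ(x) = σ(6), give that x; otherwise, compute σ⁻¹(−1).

3/2

Both pieces are strictly decreasing (slopes −2 and −8), so each is injective on its own interval.
The left piece maps (−∞, 6) onto (−10, ∞); the right piece maps [6, ∞) onto (−∞, −16].
These images are disjoint, so no value is attained by both pieces. Therefore σ is injective.
Because the two images are disjoint, no x < 6 has σ(x) = σ(6), so we compute σ⁻¹(−1): −1 lies in (−10, ∞), so solve −2x + 2 = −1: x = (−1 − 2)/(−2) = 3/2.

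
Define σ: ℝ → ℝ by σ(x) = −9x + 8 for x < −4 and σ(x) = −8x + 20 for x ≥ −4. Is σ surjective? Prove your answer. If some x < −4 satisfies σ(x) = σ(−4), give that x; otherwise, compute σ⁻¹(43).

-44/9

Both pieces are strictly decreasing (slopes −9 and −8), so each is injective on its own interval.
The left piece maps (−∞, −4) onto (44, ∞); the right piece maps [−4, ∞) onto (−∞, 52].
The union (44, ∞) ∪ (−∞, 52] covers ℝ, so σ is surjective.
For the follow-up: the images overlap, so an x < −4 with σ(x) = σ(−4) exists. σ(−4) = 52; solving −9x + 8 = 52 for x < −4 gives x = (52 − 8)/(−9) = −44/9.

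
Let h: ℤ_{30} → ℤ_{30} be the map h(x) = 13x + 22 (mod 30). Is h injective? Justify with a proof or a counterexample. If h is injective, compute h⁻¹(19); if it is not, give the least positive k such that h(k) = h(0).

Recall that h is injective when h(a) = h(b) forces a = b.
If h(a) = h(b), then 13a ≡ 13b (mod 30). Because gcd(13, 30) = 1, we may cancel 13 to get a ≡ b (mod 30).
Thus h is injective.
We now compute 13⁻¹ mod 30 explicitly. Euclid's algorithm: 30 = 2·13 + 4, 13 = 3·4 + 1; back-substituting gives 1 = 7·13 − 3·30, so 13⁻¹ ≡ 7 (mod 30).
Since h is injective, we find h⁻¹(19): we need 13x ≡ 19 − 22 ≡ 27 (mod 30). Using 13⁻¹ = 7: x ≡ 7·27 = 189 = 6·30 + 9, so x = 9.
Check: h(9) = 13·9 + 22 = 139 = 4·30 + 19 ≡ 19 (mod 30).

9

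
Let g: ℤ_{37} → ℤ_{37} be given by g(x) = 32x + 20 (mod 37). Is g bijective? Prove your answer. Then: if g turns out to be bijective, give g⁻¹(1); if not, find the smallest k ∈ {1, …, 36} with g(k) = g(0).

26

Suppose g(u) = g(v) in ℤ_{37}. Then 32u + 20 ≡ 32v + 20 (mod 37), therefore 32(u − v) ≡ 0 (mod 37).
Since gcd(32, 37) = 1, 32 is invertible modulo 37, therefore u − v ≡ 0 (mod 37), i.e. u = v.
We now compute 32⁻¹ mod 37 explicitly. Euclid's algorithm: 37 = 1·32 + 5, 32 = 6·5 + 2, 5 = 2·2 + 1; back-substituting gives 1 = 22·32 − 19·37, so 32⁻¹ ≡ 22 (mod 37).
Then y ↦ 22(y − 20) is a two-sided inverse to g, so every y ∈ ℤ_{37} has a preimage.
So g is bijective.
Since g is bijective, we compute g⁻¹(1): solve 32x + 20 ≡ 1 (mod 37), i.e. 32x ≡ 18 (mod 37).
Multiplying by 32⁻¹ = 22 gives x ≡ 22·18 = 396 = 10·37 + 26 ≡ 26 (mod 37).
Check: g(26) = 32·26 + 20 = 852 = 23·37 + 1 ≡ 1 (mod 37).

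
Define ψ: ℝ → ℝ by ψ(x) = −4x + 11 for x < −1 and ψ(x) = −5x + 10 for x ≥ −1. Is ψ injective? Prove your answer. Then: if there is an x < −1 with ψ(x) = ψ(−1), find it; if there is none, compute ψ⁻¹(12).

-2/5

Both pieces are strictly decreasing (slopes −4 and −5), so each is injective on its own interval.
The left piece maps (−∞, −1) onto (15, ∞); the right piece maps [−1, ∞) onto (−∞, 15].
These images are disjoint, so no value is attained by both pieces. So ψ is injective.
Because the two images are disjoint, no x < −1 has ψ(x) = ψ(−1), so we compute ψ⁻¹(12): 12 lies in (−∞, 15], so solve −5x + 10 = 12: x = (12 − 10)/(−5) = −2/5.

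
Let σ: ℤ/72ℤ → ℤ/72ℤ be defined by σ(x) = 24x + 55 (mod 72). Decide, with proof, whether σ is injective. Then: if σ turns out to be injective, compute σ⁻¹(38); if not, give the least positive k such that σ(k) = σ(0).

Recall that σ is injective when σ(u) = σ(v) forces u = v.
We have gcd(24, 72) = 24 > 1. Taking u = 0 and v = 3: σ(0) = 55 and σ(3) = 24·3 + 55 = 127 ≡ 55 (mod 72).
So σ(0) = σ(3) while 0 ≠ 3, therefore σ is not injective.
Since σ is not injective, we find the least positive k with σ(k) = σ(0): this means 24k ≡ 0 (mod 72), i.e. 72 ∣ 24k. Since gcd(24, 72) = 24, dividing through by 24 this holds exactly when 3 ∣ k.
The smallest positive such k is 3.

3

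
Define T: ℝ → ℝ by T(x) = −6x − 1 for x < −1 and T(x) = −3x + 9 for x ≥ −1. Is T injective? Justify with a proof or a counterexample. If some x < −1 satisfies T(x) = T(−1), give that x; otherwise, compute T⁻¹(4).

-13/6

Both pieces are strictly decreasing (slopes −6 and −3), so each is injective on its own interval.
The left piece maps (−∞, −1) onto (5, ∞); the right piece maps [−1, ∞) onto (−∞, 12].
These images overlap. In particular T(−1) = 12 (right piece), and solving −6x − 1 = 12 on the left piece gives x = −13/6 < −1.
So T(−13/6) = T(−1) with −13/6 ≠ −1, and T is not injective. This x = −13/6 is the requested value below −1.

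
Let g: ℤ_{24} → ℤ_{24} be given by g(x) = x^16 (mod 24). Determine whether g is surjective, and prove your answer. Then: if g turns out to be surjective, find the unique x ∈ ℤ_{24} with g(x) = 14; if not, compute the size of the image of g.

4

g(2): Repeated squaring mod 24: 2^1 ≡ 2, 2^2 ≡ 2² = 4, 2^4 ≡ 4² = 16, 2^8 ≡ 16² = 256 ≡ 16, 2^16 ≡ 16² = 256 ≡ 16. So 2^16 ≡ 16 (mod 24).
g(4): Repeated squaring mod 24: 4^1 ≡ 4, 4^2 ≡ 4² = 16, 4^4 ≡ 16² = 256 ≡ 16, 4^8 ≡ 16² = 256 ≡ 16, 4^16 ≡ 16² = 256 ≡ 16. So 4^16 ≡ 16 (mod 24).
So g(2) = g(4) = 16 while 2 ≠ 4, hence g is not injective.
A non-injective map from the 24-element set ℤ_{24} to itself takes at most 23 distinct values, so it cannot be surjective. So g is not surjective.
Since g is not surjective, we determine |image(g)|. Computing x^16 mod 24 for each x (by repeated squaring, reducing mod 24 at every step), the values g(0), g(1), …, g(23) are: 0, 1, 16, 9, 16, 1, 0, 1, 16, 9, 16, 1, 0, 1, 16, 9, 16, 1, 0, 1, 16, 9, 16, 1.
The distinct values are {0, 1, 9, 16}; there are 4 of them.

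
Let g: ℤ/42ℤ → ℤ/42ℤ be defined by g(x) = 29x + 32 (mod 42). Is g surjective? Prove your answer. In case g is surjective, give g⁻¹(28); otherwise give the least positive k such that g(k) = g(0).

10

Since gcd(29, 42) = 1, 29 is invertible modulo 42. Euclid's algorithm: 42 = 1·29 + 13, 29 = 2·13 + 3, 13 = 4·3 + 1; back-substituting gives 1 = 29·29 − 20·42, so 29⁻¹ ≡ 29 (mod 42).
For any y ∈ ℤ/42ℤ, x = 29(y − 32) mod 42 satisfies g(x) = 29·29(y − 32) + 32 ≡ y (since 29·29 ≡ 1 mod 42). So every y has a preimage.
Thus g is surjective.
Since g is surjective, we compute g⁻¹(28): solve 29x + 32 ≡ 28 (mod 42), i.e. 29x ≡ 38 (mod 42).
Multiplying by 29⁻¹ = 29 gives x ≡ 29·38 = 1102 = 26·42 + 10 ≡ 10 (mod 42).
Check: g(10) = 29·10 + 32 = 322 = 7·42 + 28 ≡ 28 (mod 42).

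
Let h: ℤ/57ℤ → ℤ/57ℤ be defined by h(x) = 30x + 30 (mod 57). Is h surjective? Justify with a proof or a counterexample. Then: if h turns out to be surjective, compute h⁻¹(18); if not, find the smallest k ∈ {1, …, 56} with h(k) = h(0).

Since gcd(30, 57) = 3, we have 30x ≡ 0 (mod 3) for all x, so h(x) ≡ 0 (mod 3).
But 1 ≢ 0 (mod 3), so 1 ∈ ℤ/57ℤ has no preimage. So h is not surjective.
Since h is not surjective, we find the least positive k with h(k) = h(0): this means 30k ≡ 0 (mod 57), i.e. 57 ∣ 30k. Since gcd(30, 57) = 3, dividing through by 3 this holds exactly when 19 ∣ 10k, and as gcd(10, 19) = 1, exactly when 19 ∣ k.
The smallest positive such k is 19.

19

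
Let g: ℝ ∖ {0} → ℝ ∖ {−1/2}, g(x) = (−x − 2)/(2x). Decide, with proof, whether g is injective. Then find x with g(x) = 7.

-2/15

Suppose g(s) = g(t). Cross-multiplying: (−s − 2)(2t) = (−t − 2)(2s).
Expanding both sides and cancelling the symmetric terms leaves 4·(s − t) = 0. Since 4 ≠ 0, s = t. So g is injective.
Solving g(x) = 7: cross-multiplying gives −x − 2 = 7(2x), which rearranges to −15x = 2, so x = −2/15.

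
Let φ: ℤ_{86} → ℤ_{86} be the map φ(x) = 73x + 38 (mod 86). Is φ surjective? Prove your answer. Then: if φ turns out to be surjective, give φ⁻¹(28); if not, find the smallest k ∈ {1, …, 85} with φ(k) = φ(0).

Recall that surjectivity means every element of the codomain has a preimage under φ.
Since gcd(73, 86) = 1, 73 is invertible modulo 86. Euclid's algorithm: 86 = 1·73 + 13, 73 = 5·13 + 8, 13 = 1·8 + 5, 8 = 1·5 + 3, 5 = 1·3 + 2, 3 = 1·2 + 1; back-substituting gives 1 = 33·73 − 28·86, so 73⁻¹ ≡ 33 (mod 86).
For any y ∈ ℤ_{86}, x = 33(y − 38) mod 86 satisfies φ(x) = 73·33(y − 38) + 38 ≡ y (since 73·33 ≡ 1 mod 86). So every y has a preimage.
So φ is surjective.
Since φ is surjective, we compute φ⁻¹(28): solve 73x + 38 ≡ 28 (mod 86), i.e. 73x ≡ 76 (mod 86).
Multiplying by 73⁻¹ = 33 gives x ≡ 33·76 = 2508 = 29·86 + 14 ≡ 14 (mod 86).
Check: φ(14) = 73·14 + 38 = 1060 = 12·86 + 28 ≡ 28 (mod 86).

14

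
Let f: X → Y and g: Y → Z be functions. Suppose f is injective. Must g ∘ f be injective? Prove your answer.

No. Take X = Y = Z = {0, 1}, f = identity (injective), and g(x) = 0 for every x.
Then (g ∘ f)(0) = 0 = (g ∘ f)(1) with 0 ≠ 1, so g ∘ f is not injective.

not injective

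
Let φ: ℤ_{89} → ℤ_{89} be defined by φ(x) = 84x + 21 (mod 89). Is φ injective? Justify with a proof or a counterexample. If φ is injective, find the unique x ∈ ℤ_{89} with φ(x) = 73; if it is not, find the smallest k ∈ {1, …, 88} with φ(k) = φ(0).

By definition, φ is injective when φ(s) = φ(t) forces s = t.
Suppose φ(s) = φ(t) in ℤ_{89}. Then 84s + 21 ≡ 84t + 21 (mod 89), so 84(s − t) ≡ 0 (mod 89).
Since gcd(84, 89) = 1, 84 is invertible modulo 89, so s − t ≡ 0 (mod 89), i.e. s = t.
So φ is injective.
We now compute 84⁻¹ mod 89 explicitly. Euclid's algorithm: 89 = 1·84 + 5, 84 = 16·5 + 4, 5 = 1·4 + 1; back-substituting gives 1 = 71·84 − 67·89, so 84⁻¹ ≡ 71 (mod 89).
Since φ is injective, we compute φ⁻¹(73): solve 84x + 21 ≡ 73 (mod 89), i.e. 84x ≡ 52 (mod 89).
Multiplying by 84⁻¹ = 71 gives x ≡ 71·52 = 3692 = 41·89 + 43 ≡ 43 (mod 89).
Check: φ(43) = 84·43 + 21 = 3633 = 40·89 + 73 ≡ 73 (mod 89).

43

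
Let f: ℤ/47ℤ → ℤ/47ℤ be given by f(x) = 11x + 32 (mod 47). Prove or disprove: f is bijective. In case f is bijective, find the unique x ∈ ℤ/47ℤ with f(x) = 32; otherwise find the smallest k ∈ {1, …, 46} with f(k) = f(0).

0

If f(a) = f(b), then 11a ≡ 11b (mod 47). Because gcd(11, 47) = 1, we may cancel 11 to get a ≡ b (mod 47).
We now compute 11⁻¹ mod 47 explicitly. Euclid's algorithm: 47 = 4·11 + 3, 11 = 3·3 + 2, 3 = 1·2 + 1; back-substituting gives 1 = 30·11 − 7·47, so 11⁻¹ ≡ 30 (mod 47).
Then y ↦ 30(y − 32) is a two-sided inverse to f, so every y ∈ ℤ/47ℤ has a preimage.
Thus f is bijective.
Since f is bijective, we compute f⁻¹(32): solve 11x + 32 ≡ 32 (mod 47), i.e. 11x ≡ 0 (mod 47).
Multiplying by 11⁻¹ = 30 gives x ≡ 30·0 = 0 ≡ 0 (mod 47).
Check: f(0) = 11·0 + 32 = 32 ≡ 32 (mod 47).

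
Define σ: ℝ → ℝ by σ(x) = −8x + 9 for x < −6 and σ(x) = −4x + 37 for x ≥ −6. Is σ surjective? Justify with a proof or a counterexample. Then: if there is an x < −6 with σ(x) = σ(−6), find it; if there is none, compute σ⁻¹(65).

-13/2

Both pieces are strictly decreasing (slopes −8 and −4), so each is injective on its own interval.
The left piece maps (−∞, −6) onto (57, ∞); the right piece maps [−6, ∞) onto (−∞, 61].
The union (57, ∞) ∪ (−∞, 61] covers ℝ, so σ is surjective.
For the follow-up: the images overlap, so an x < −6 with σ(x) = σ(−6) exists. σ(−6) = 61; solving −8x + 9 = 61 for x < −6 gives x = (61 − 9)/(−8) = −13/2.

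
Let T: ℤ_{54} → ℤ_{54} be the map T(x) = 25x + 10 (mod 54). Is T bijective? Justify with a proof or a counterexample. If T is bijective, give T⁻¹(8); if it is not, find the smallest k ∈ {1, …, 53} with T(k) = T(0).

28

If T(a) = T(b), then 25a ≡ 25b (mod 54). Because gcd(25, 54) = 1, we may cancel 25 to get a ≡ b (mod 54).
We now compute 25⁻¹ mod 54 explicitly. Euclid's algorithm: 54 = 2·25 + 4, 25 = 6·4 + 1; back-substituting gives 1 = 13·25 − 6·54, so 25⁻¹ ≡ 13 (mod 54).
Then y ↦ 13(y − 10) is a two-sided inverse to T, so every y ∈ ℤ_{54} has a preimage.
So T is bijective.
Since T is bijective, we find T⁻¹(8): we need 25x ≡ 8 − 10 ≡ 52 (mod 54). Using 25⁻¹ = 13: x ≡ 13·52 = 676 = 12·54 + 28, so x = 28.
Check: T(28) = 25·28 + 10 = 710 = 13·54 + 8 ≡ 8 (mod 54).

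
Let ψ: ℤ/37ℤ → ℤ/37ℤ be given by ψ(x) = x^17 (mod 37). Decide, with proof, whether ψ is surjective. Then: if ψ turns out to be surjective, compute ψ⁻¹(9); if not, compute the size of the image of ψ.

33

Since 37 is prime, the nonzero elements of ℤ/37ℤ form a cyclic group of order 36.
As gcd(17, 36) = 1, raising to the 17th power is a bijection on this group: if s^17 ≡ t^17 then (st^{−1})^17 = 1, and the only element of order dividing gcd(17, 36) = 1 is 1, so s = t.
With ψ(0) = 0 this makes ψ injective on all of ℤ/37ℤ, hence bijective (finite equal-size domain and codomain). In particular ψ is surjective.
Since ψ is surjective, we find the preimage of 9. The inverse of x ↦ x^17 on (ℤ/37ℤ)^× is x ↦ x^17, because 17·17 = 289 = 8·36 + 1 ≡ 1 (mod 36) and x^{36} = 1 for x ≠ 0 (Fermat). So ψ⁻¹(9) = 9^17 mod 37.
Repeated squaring mod 37: 9^1 ≡ 9, 9^2 ≡ 9² = 81 ≡ 7, 9^4 ≡ 7² = 49 ≡ 12, 9^8 ≡ 12² = 144 ≡ 33, 9^16 ≡ 33² = 1089 ≡ 16. Since 17 = 16 + 1, 9^17 ≡ 16·9: 16·9 = 144 ≡ 33. So 9^17 ≡ 33 (mod 37).
Hence ψ⁻¹(9) = 33.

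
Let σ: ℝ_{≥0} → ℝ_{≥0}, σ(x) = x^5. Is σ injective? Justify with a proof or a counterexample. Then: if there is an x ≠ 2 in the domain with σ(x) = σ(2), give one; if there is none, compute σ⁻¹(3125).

On ℝ_{≥0}, x ↦ x^5 is strictly increasing, so σ(u) = σ(v) forces u = v. Thus σ is injective.
Since x ↦ x^5 is strictly increasing on ℝ_{≥0}, it is injective there, so no x ≠ 2 in the domain has σ(x) = σ(2). We therefore compute σ⁻¹(3125) = 3125^{1/5} = 5 (indeed 5^5 = 3125).

5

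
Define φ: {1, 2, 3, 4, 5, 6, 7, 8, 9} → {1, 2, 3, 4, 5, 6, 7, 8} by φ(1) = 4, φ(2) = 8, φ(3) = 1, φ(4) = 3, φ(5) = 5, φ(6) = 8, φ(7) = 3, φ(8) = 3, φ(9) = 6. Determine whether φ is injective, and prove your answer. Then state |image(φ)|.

6

φ(2) = 8 = φ(6) with 2 ≠ 6, so φ is not injective.
The image of φ is {1, 3, 4, 5, 6, 8}, which has 6 elements.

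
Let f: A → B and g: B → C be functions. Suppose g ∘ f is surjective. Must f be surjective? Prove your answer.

not surjective

No. Take A = {1}, B = {1, 2, 3}, C = {1}, f(a) = 1 for every a ∈ A, and g(b) = 1 for every b ∈ B.
Then g ∘ f is surjective onto {1}, but 3 ∈ B has no preimage under f, so f is not surjective.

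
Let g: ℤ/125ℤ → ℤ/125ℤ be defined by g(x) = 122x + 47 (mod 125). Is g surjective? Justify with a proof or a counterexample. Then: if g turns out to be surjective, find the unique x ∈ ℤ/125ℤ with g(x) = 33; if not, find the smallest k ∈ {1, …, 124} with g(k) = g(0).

Since gcd(122, 125) = 1, 122 is invertible modulo 125. Euclid's algorithm: 125 = 1·122 + 3, 122 = 40·3 + 2, 3 = 1·2 + 1; back-substituting gives 1 = 83·122 − 81·125, so 122⁻¹ ≡ 83 (mod 125).
For any y ∈ ℤ/125ℤ, x = 83(y − 47) mod 125 satisfies g(x) = 122·83(y − 47) + 47 ≡ y (since 122·83 ≡ 1 mod 125). So every y has a preimage.
Therefore g is surjective.
Since g is surjective, we compute g⁻¹(33): solve 122x + 47 ≡ 33 (mod 125), i.e. 122x ≡ 111 (mod 125).
Multiplying by 122⁻¹ = 83 gives x ≡ 83·111 = 9213 = 73·125 + 88 ≡ 88 (mod 125).
Check: g(88) = 122·88 + 47 = 10783 = 86·125 + 33 ≡ 33 (mod 125).

88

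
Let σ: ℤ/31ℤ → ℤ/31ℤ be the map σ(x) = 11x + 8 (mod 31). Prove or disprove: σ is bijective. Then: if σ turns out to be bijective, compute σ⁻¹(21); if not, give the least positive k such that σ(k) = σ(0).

Suppose σ(u) = σ(v) in ℤ/31ℤ. Then 11u + 8 ≡ 11v + 8 (mod 31), hence 11(u − v) ≡ 0 (mod 31).
Since gcd(11, 31) = 1, 11 is invertible modulo 31, therefore u − v ≡ 0 (mod 31), i.e. u = v.
We now compute 11⁻¹ mod 31 explicitly. Euclid's algorithm: 31 = 2·11 + 9, 11 = 1·9 + 2, 9 = 4·2 + 1; back-substituting gives 1 = 17·11 − 6·31, so 11⁻¹ ≡ 17 (mod 31).
Then y ↦ 17(y − 8) is a two-sided inverse to σ, so every y ∈ ℤ/31ℤ has a preimage.
Therefore σ is bijective.
Since σ is bijective, we compute σ⁻¹(21): solve 11x + 8 ≡ 21 (mod 31), i.e. 11x ≡ 13 (mod 31).
Multiplying by 11⁻¹ = 17 gives x ≡ 17·13 = 221 = 7·31 + 4 ≡ 4 (mod 31).
Check: σ(4) = 11·4 + 8 = 52 = 1·31 + 21 ≡ 21 (mod 31).

4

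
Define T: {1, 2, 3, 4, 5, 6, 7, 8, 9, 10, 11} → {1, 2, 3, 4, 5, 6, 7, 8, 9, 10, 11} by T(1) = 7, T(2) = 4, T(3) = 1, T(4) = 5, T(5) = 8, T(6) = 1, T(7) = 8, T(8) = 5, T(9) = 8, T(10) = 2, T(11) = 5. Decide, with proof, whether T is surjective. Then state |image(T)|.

No element maps to 3, so T is not surjective.
The image of T is {1, 2, 4, 5, 7, 8}, which has 6 elements.

6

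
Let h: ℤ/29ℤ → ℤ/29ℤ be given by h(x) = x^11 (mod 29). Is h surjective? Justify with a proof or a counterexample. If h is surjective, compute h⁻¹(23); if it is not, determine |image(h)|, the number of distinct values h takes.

7

Since 29 is prime, the nonzero elements of ℤ/29ℤ form a cyclic group of order 28.
As gcd(11, 28) = 1, raising to the 11th power is a bijection on this group: if x_1^11 ≡ x_2^11 then (x_1x_2^{−1})^11 = 1, and the only element of order dividing gcd(11, 28) = 1 is 1, so x_1 = x_2.
With h(0) = 0 this makes h injective on all of ℤ/29ℤ, hence bijective (finite equal-size domain and codomain). In particular h is surjective.
Since h is surjective, we find the preimage of 23. The inverse of x ↦ x^11 on (ℤ/29ℤ)^× is x ↦ x^23, because 11·23 = 253 = 9·28 + 1 ≡ 1 (mod 28) and x^{28} = 1 for x ≠ 0 (Fermat). So h⁻¹(23) = 23^23 mod 29.
Repeated squaring mod 29: 23^1 ≡ 23, 23^2 ≡ 23² = 529 ≡ 7, 23^4 ≡ 7² = 49 ≡ 20, 23^8 ≡ 20² = 400 ≡ 23, 23^16 ≡ 23² = 529 ≡ 7. Since 23 = 16 + 4 + 2 + 1, 23^23 ≡ 7·20·7·23: 7·20 = 140 ≡ 24, then 24·7 = 168 ≡ 23, then 23·23 = 529 ≡ 7. So 23^23 ≡ 7 (mod 29).
Hence h⁻¹(23) = 7.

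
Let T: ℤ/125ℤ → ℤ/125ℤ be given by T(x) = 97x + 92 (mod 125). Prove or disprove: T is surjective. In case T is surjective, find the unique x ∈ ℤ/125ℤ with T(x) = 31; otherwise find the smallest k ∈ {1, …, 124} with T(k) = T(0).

Since gcd(97, 125) = 1, 97 is invertible modulo 125. Euclid's algorithm: 125 = 1·97 + 28, 97 = 3·28 + 13, 28 = 2·13 + 2, 13 = 6·2 + 1; back-substituting gives 1 = 58·97 − 45·125, so 97⁻¹ ≡ 58 (mod 125).
Then y ↦ 58(y − 92) is a two-sided inverse to T, so every y ∈ ℤ/125ℤ has a preimage.
Hence T is surjective.
Since T is surjective, we find T⁻¹(31): we need 97x ≡ 31 − 92 ≡ 64 (mod 125). Using 97⁻¹ = 58: x ≡ 58·64 = 3712 = 29·125 + 87, so x = 87.
Check: T(87) = 97·87 + 92 = 8531 = 68·125 + 31 ≡ 31 (mod 125).

87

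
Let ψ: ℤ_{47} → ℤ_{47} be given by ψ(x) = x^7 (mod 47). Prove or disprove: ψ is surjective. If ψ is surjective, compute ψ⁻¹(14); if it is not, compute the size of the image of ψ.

Since 47 is prime, the nonzero elements of ℤ_{47} form a cyclic group of order 46.
As gcd(7, 46) = 1, raising to the 7th power is a bijection on this group: if s^7 ≡ t^7 then (st^{−1})^7 = 1, and the only element of order dividing gcd(7, 46) = 1 is 1, so s = t.
With ψ(0) = 0 this makes ψ injective on all of ℤ_{47}, hence bijective (finite equal-size domain and codomain). In particular ψ is surjective.
Since ψ is surjective, we find the preimage of 14. The inverse of x ↦ x^7 on (ℤ_{47})^× is x ↦ x^33, because 7·33 = 231 = 5·46 + 1 ≡ 1 (mod 46) and x^{46} = 1 for x ≠ 0 (Fermat). So ψ⁻¹(14) = 14^33 mod 47.
Repeated squaring mod 47: 14^1 ≡ 14, 14^2 ≡ 14² = 196 ≡ 8, 14^4 ≡ 8² = 64 ≡ 17, 14^8 ≡ 17² = 289 ≡ 7, 14^16 ≡ 7² = 49 ≡ 2, 14^32 ≡ 2² = 4. Since 33 = 32 + 1, 14^33 ≡ 4·14: 4·14 = 56 ≡ 9. So 14^33 ≡ 9 (mod 47).
Hence ψ⁻¹(14) = 9.

9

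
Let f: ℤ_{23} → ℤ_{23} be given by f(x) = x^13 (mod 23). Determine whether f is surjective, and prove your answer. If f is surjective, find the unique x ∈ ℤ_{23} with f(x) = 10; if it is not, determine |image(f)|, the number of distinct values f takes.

Since 23 is prime, the nonzero elements of ℤ_{23} form a cyclic group of order 22.
As gcd(13, 22) = 1, raising to the 13th power is a bijection on this group: if s^13 ≡ t^13 then (st^{−1})^13 = 1, and the only element of order dividing gcd(13, 22) = 1 is 1, so s = t.
With f(0) = 0 this makes f injective on all of ℤ_{23}, hence bijective (finite equal-size domain and codomain). In particular f is surjective.
Since f is surjective, we find the preimage of 10. The inverse of x ↦ x^13 on (ℤ_{23})^× is x ↦ x^17, because 13·17 = 221 = 10·22 + 1 ≡ 1 (mod 22) and x^{22} = 1 for x ≠ 0 (Fermat). So f⁻¹(10) = 10^17 mod 23.
Repeated squaring mod 23: 10^1 ≡ 10, 10^2 ≡ 10² = 100 ≡ 8, 10^4 ≡ 8² = 64 ≡ 18, 10^8 ≡ 18² = 324 ≡ 2, 10^16 ≡ 2² = 4. Since 17 = 16 + 1, 10^17 ≡ 4·10: 4·10 = 40 ≡ 17. So 10^17 ≡ 17 (mod 23).
Hence f⁻¹(10) = 17.

17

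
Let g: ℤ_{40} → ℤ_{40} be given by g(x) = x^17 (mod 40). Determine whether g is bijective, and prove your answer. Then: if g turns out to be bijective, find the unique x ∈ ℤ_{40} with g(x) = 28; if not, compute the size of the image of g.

25

g(0) = 0^17 = 0.
g(10): Repeated squaring mod 40: 10^1 ≡ 10, 10^2 ≡ 10² = 100 ≡ 20, 10^4 ≡ 20² = 400 ≡ 0, 10^8 ≡ 0² = 0, 10^16 ≡ 0² = 0. Since 17 = 16 + 1, 10^17 ≡ 0·10: 0·10 = 0. So 10^17 ≡ 0 (mod 40).
So g(0) = g(10) = 0 while 0 ≠ 10, therefore g is not injective, hence not bijective.
Since g is not bijective, we determine |image(g)|. Computing x^17 mod 40 for each x (by repeated squaring, reducing mod 40 at every step), the values g(0), g(1), …, g(39) are: 0, 1, 32, 3, 24, 5, 16, 7, 8, 9, 0, 11, 32, 13, 24, 15, 16, 17, 8, 19, 0, 21, 32, 23, 24, 25, 16, 27, 8, 29, 0, 31, 32, 33, 24, 35, 16, 37, 8, 39.
The distinct values are {0, 1, 3, 5, 7, 8, 9, 11, 13, 15, 16, 17, 19, 21, 23, 24, 25, 27, 29, 31, 32, 33, 35, 37, 39}; there are 25 of them.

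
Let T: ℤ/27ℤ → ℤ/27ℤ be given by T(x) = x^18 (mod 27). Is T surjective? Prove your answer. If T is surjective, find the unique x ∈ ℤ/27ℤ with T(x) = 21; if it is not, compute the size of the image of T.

2

T(1) = 1^18 = 1.
T(2): Repeated squaring mod 27: 2^1 ≡ 2, 2^2 ≡ 2² = 4, 2^4 ≡ 4² = 16, 2^8 ≡ 16² = 256 ≡ 13, 2^16 ≡ 13² = 169 ≡ 7. Since 18 = 16 + 2, 2^18 ≡ 7·4: 7·4 = 28 ≡ 1. So 2^18 ≡ 1 (mod 27).
So T(1) = T(2) = 1 while 1 ≠ 2, thus T is not injective.
A non-injective map from the 27-element set ℤ/27ℤ to itself takes at most 26 distinct values, so it cannot be surjective. Hence T is not surjective.
Since T is not surjective, we determine |image(T)|. Computing x^18 mod 27 for each x (by repeated squaring, reducing mod 27 at every step), the values T(0), T(1), …, T(26) are: 0, 1, 1, 0, 1, 1, 0, 1, 1, 0, 1, 1, 0, 1, 1, 0, 1, 1, 0, 1, 1, 0, 1, 1, 0, 1, 1.
The distinct values are {0, 1}; there are 2 of them.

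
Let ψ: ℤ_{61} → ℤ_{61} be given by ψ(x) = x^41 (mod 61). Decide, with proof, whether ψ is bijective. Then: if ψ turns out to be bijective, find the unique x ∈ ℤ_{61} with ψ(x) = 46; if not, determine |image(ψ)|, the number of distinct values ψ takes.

Since 61 is prime, the nonzero elements of ℤ_{61} form a cyclic group of order 60.
As gcd(41, 60) = 1, raising to the 41st power is a bijection on this group: if x_1^41 ≡ x_2^41 then (x_1x_2^{−1})^41 = 1, and the only element of order dividing gcd(41, 60) = 1 is 1, so x_1 = x_2.
With ψ(0) = 0 this makes ψ injective on all of ℤ_{61}, hence bijective (finite equal-size domain and codomain). In particular ψ is bijective.
Since ψ is bijective, we find the preimage of 46. The inverse of x ↦ x^41 on (ℤ_{61})^× is x ↦ x^41, because 41·41 = 1681 = 28·60 + 1 ≡ 1 (mod 60) and x^{60} = 1 for x ≠ 0 (Fermat). So ψ⁻¹(46) = 46^41 mod 61.
Repeated squaring mod 61: 46^1 ≡ 46, 46^2 ≡ 46² = 2116 ≡ 42, 46^4 ≡ 42² = 1764 ≡ 56, 46^8 ≡ 56² = 3136 ≡ 25, 46^16 ≡ 25² = 625 ≡ 15, 46^32 ≡ 15² = 225 ≡ 42. Since 41 = 32 + 8 + 1, 46^41 ≡ 42·25·46: 42·25 = 1050 ≡ 13, then 13·46 = 598 ≡ 49. So 46^41 ≡ 49 (mod 61).
Hence ψ⁻¹(46) = 49.

49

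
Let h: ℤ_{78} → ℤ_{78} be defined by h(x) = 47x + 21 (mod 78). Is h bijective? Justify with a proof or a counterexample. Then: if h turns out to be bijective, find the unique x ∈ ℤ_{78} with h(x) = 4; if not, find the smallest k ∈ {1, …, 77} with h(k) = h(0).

71

If h(a) = h(b), then 47a ≡ 47b (mod 78). Because gcd(47, 78) = 1, we may cancel 47 to get a ≡ b (mod 78).
We now compute 47⁻¹ mod 78 explicitly. Euclid's algorithm: 78 = 1·47 + 31, 47 = 1·31 + 16, 31 = 1·16 + 15, 16 = 1·15 + 1; back-substituting gives 1 = 5·47 − 3·78, so 47⁻¹ ≡ 5 (mod 78).
For any y ∈ ℤ_{78}, x = 5(y − 21) mod 78 satisfies h(x) = 47·5(y − 21) + 21 ≡ y (since 47·5 ≡ 1 mod 78). So every y has a preimage.
Thus h is bijective.
Since h is bijective, we compute h⁻¹(4): solve 47x + 21 ≡ 4 (mod 78), i.e. 47x ≡ 61 (mod 78).
Multiplying by 47⁻¹ = 5 gives x ≡ 5·61 = 305 = 3·78 + 71 ≡ 71 (mod 78).
Check: h(71) = 47·71 + 21 = 3358 = 43·78 + 4 ≡ 4 (mod 78).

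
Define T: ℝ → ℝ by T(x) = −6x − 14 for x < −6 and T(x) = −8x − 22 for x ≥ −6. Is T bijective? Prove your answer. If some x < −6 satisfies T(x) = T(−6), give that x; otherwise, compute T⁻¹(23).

Both pieces are strictly decreasing (slopes −6 and −8), so each is injective on its own interval.
The left piece maps (−∞, −6) onto (22, ∞); the right piece maps [−6, ∞) onto (−∞, 26].
These images overlap. In particular T(−6) = 26 (right piece), and solving −6x − 14 = 26 on the left piece gives x = −20/3 < −6.
So T(−20/3) = T(−6) with −20/3 ≠ −6, and T is not injective, hence not bijective. This x = −20/3 is the requested value below −6.

-20/3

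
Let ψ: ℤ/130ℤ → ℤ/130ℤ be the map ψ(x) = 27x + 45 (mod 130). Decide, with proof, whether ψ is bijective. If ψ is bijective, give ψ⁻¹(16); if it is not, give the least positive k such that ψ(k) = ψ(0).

23

If ψ(a) = ψ(b), then 27a ≡ 27b (mod 130). Because gcd(27, 130) = 1, we may cancel 27 to get a ≡ b (mod 130).
We now compute 27⁻¹ mod 130 explicitly. Euclid's algorithm: 130 = 4·27 + 22, 27 = 1·22 + 5, 22 = 4·5 + 2, 5 = 2·2 + 1; back-substituting gives 1 = 53·27 − 11·130, so 27⁻¹ ≡ 53 (mod 130).
Then y ↦ 53(y − 45) is a two-sided inverse to ψ, so every y ∈ ℤ/130ℤ has a preimage.
So ψ is bijective.
Since ψ is bijective, we find ψ⁻¹(16): we need 27x ≡ 16 − 45 ≡ 101 (mod 130). Using 27⁻¹ = 53: x ≡ 53·101 = 5353 = 41·130 + 23, so x = 23.
Check: ψ(23) = 27·23 + 45 = 666 = 5·130 + 16 ≡ 16 (mod 130).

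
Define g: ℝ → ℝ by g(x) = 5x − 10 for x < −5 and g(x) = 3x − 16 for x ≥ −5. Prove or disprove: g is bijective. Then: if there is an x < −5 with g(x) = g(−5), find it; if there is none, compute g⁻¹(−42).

-32/5

Both pieces are strictly increasing (slopes 5 and 3), so each is injective on its own interval.
The left piece maps (−∞, −5) onto (−∞, −35); the right piece maps [−5, ∞) onto [−31, ∞).
The images leave a gap (−35 has no preimage), so g is not surjective, hence not bijective.
Because the two images are disjoint, no x < −5 has g(x) = g(−5), so we compute g⁻¹(−42): −42 lies in (−∞, −35), so solve 5x − 10 = −42: x = (−42 + 10)/5 = −32/5.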